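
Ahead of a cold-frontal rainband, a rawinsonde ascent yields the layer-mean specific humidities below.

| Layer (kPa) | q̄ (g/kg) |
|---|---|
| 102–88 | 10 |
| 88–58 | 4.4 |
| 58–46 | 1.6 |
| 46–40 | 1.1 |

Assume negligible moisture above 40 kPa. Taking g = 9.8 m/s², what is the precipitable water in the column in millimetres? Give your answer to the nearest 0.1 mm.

Precipitable water is the column-integrated vapour mass per unit area: PW = (1/g) Σ q̄ Δp, with q in kg/kg and Δp in Pa (1 kg/m² of water = 1 mm).
Layer 102–88 kPa: Δp = 140 hPa = 14000 Pa, q̄ = 0.01 kg/kg → 0.01 × 14000 / 9.8 = 14.29 mm
Layer 88–58 kPa: Δp = 300 hPa = 30000 Pa, q̄ = 0.0044 kg/kg → 0.0044 × 30000 / 9.8 = 13.47 mm
Layer 58–46 kPa: Δp = 120 hPa = 12000 Pa, q̄ = 0.0016 kg/kg → 0.0016 × 12000 / 9.8 = 1.96 mm
Layer 46–40 kPa: Δp = 60 hPa = 6000 Pa, q̄ = 0.0011 kg/kg → 0.0011 × 6000 / 9.8 = 0.67 mm
PW = 14.29 + 13.47 + 1.96 + 0.67 = 30.39 ≈ 30.4 mm.

PW ≈ 30.4 mm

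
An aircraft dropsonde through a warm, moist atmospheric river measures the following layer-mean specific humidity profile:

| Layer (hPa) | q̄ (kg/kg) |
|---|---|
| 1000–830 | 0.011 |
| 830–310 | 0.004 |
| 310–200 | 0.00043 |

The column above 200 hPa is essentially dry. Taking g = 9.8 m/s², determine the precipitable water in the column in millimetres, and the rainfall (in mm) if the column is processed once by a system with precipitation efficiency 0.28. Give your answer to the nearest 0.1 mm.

PW ≈ 40.8 mm; rainfall ≈ 11.4 mm

Precipitable water is the column-integrated vapour mass per unit area: PW = (1/g) Σ q̄ Δp, with q in kg/kg and Δp in Pa (1 kg/m² of water = 1 mm).
Layer 1000–830 hPa: Δp = 170 hPa = 17000 Pa, q̄ = 0.011 kg/kg → 0.011 × 17000 / 9.8 = 19.08 mm
Layer 830–310 hPa: Δp = 520 hPa = 52000 Pa, q̄ = 0.004 kg/kg → 0.004 × 52000 / 9.8 = 21.22 mm
Layer 310–200 hPa: Δp = 110 hPa = 11000 Pa, q̄ = 0.00043 kg/kg → 0.00043 × 11000 / 9.8 = 0.48 mm
PW = 19.08 + 21.22 + 0.48 = 40.78 ≈ 40.8 mm.
Rainfall = ε × PW = 0.28 × 40.8 = 11.4 mm.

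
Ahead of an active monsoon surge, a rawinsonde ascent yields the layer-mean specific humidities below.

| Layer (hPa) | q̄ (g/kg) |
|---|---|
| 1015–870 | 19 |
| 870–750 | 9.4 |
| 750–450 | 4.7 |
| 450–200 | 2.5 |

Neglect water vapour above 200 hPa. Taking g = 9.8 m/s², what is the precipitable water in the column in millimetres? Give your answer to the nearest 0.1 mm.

PW ≈ 60.4 mm

Precipitable water is the column-integrated vapour mass per unit area: PW = (1/g) Σ q̄ Δp, with q in kg/kg and Δp in Pa (1 kg/m² of water = 1 mm).
Layer 1015–870 hPa: Δp = 145 hPa = 14500 Pa, q̄ = 0.019 kg/kg → 0.019 × 14500 / 9.8 = 28.11 mm
Layer 870–750 hPa: Δp = 120 hPa = 12000 Pa, q̄ = 0.0094 kg/kg → 0.0094 × 12000 / 9.8 = 11.51 mm
Layer 750–450 hPa: Δp = 300 hPa = 30000 Pa, q̄ = 0.0047 kg/kg → 0.0047 × 30000 / 9.8 = 14.39 mm
Layer 450–200 hPa: Δp = 250 hPa = 25000 Pa, q̄ = 0.0025 kg/kg → 0.0025 × 25000 / 9.8 = 6.38 mm
PW = 28.11 + 11.51 + 14.39 + 6.38 = 60.39 ≈ 60.4 mm.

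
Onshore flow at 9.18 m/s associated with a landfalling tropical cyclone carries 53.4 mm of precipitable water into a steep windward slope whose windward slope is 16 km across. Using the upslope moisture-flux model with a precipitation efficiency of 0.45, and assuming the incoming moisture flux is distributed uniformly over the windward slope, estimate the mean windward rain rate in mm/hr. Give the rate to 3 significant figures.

R ≈ 49.6 mm/hr

Incoming column moisture flux per unit ridge length: F = V × PW = 9.18 × 53.4 = 490.212 mm·m/s.
Spread over the 16 km slope with efficiency ε = 0.45: R = ε·F/W = 0.45 × 490.212 / 16000 m = 1.379e-02 mm/s.
R = 1.379e-02 × 3600 = 49.6 mm/hr.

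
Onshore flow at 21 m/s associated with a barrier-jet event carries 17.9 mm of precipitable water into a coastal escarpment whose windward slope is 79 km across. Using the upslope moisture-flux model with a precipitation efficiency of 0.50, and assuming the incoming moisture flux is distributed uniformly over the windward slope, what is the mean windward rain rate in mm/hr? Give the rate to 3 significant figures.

R ≈ 8.56 mm/hr

Incoming column moisture flux per unit ridge length: F = V × PW = 21 × 17.9 = 375.9 mm·m/s.
Spread over the 79 km slope with efficiency ε = 0.50: R = ε·F/W = 0.50 × 375.9 / 79000 m = 2.379e-03 mm/s.
R = 2.379e-03 × 3600 = 8.56 mm/hr.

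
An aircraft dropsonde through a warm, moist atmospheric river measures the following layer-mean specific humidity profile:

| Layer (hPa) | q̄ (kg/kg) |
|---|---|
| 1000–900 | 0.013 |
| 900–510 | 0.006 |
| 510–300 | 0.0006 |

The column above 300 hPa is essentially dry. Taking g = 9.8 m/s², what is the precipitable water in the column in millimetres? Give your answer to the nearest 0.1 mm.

PW ≈ 38.4 mm

Precipitable water is the column-integrated vapour mass per unit area: PW = (1/g) Σ q̄ Δp, with q in kg/kg and Δp in Pa (1 kg/m² of water = 1 mm).
Layer 1000–900 hPa: Δp = 100 hPa = 10000 Pa, q̄ = 0.013 kg/kg → 0.013 × 10000 / 9.8 = 13.27 mm
Layer 900–510 hPa: Δp = 390 hPa = 39000 Pa, q̄ = 0.006 kg/kg → 0.006 × 39000 / 9.8 = 23.88 mm
Layer 510–300 hPa: Δp = 210 hPa = 21000 Pa, q̄ = 0.0006 kg/kg → 0.0006 × 21000 / 9.8 = 1.29 mm
PW = 13.27 + 23.88 + 1.29 = 38.44 ≈ 38.4 mm.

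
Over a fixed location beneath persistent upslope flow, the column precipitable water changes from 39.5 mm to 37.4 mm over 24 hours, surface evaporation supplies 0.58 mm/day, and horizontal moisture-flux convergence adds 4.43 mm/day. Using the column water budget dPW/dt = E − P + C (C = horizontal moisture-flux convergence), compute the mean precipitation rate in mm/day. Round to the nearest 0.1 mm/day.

P ≈ 7.1 mm/day

dPW/dt = (37.4 − 39.5) mm / (24/24 day) = -2.100 mm/day.
P = E + C − dPW/dt = 0.58 + (4.43) − (-2.100) = 7.1 mm/day.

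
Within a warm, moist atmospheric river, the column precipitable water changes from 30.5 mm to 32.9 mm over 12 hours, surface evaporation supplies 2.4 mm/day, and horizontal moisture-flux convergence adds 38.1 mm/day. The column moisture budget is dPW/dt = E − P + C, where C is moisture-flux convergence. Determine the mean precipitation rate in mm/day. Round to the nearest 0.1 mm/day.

P ≈ 35.7 mm/day

dPW/dt = (32.9 − 30.5) mm / (12/24 day) = +4.800 mm/day.
P = E + C − dPW/dt = 2.4 + (38.1) − (+4.800) = 35.7 mm/day.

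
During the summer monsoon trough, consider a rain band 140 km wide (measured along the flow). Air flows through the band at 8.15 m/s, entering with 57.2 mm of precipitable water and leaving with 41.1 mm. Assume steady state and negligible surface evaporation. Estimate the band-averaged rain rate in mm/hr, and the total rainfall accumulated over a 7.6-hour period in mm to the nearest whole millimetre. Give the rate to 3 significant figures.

Column moisture flux per unit crosswind length is F = V × PW.
Inflow: F_in = 8.15 × 57.2 = 466.18 mm·m/s
Outflow: F_out = 8.15 × 41.1 = 334.965 mm·m/s
Steady-state rate R = (F_in − F_out)/L = (466.18 − 334.965) / 140000 m = 9.373e-04 mm/s.
R = 9.373e-04 × 3600 = 3.37 mm/hr.
Over 7.6 h: total = 3.37 × 7.6 = 25.612 ≈ 26 mm.

R ≈ 3.37 mm/hr; total ≈ 26 mm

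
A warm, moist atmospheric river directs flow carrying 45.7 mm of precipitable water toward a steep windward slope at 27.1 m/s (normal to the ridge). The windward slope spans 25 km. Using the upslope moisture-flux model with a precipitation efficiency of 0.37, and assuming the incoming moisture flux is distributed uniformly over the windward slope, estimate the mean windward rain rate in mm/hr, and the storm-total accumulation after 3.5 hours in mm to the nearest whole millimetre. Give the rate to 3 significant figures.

R ≈ 66.0 mm/hr; total ≈ 231 mm

Incoming column moisture flux per unit ridge length: F = V × PW = 27.1 × 45.7 = 1238.47 mm·m/s.
Spread over the 25 km slope with efficiency ε = 0.37: R = ε·F/W = 0.37 × 1238.47 / 25000 m = 1.833e-02 mm/s.
R = 1.833e-02 × 3600 = 66.0 mm/hr.
Over 3.5 h: total = 66.0 × 3.5 = 231 mm.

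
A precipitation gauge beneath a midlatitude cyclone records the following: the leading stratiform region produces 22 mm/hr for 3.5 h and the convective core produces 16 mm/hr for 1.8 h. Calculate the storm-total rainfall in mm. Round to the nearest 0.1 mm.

Total = Σ Rᵢ Δtᵢ = 22 × 3.5 + 16 × 1.8
      = 77 + 28.8 = 105.8 mm.

total ≈ 105.8 mm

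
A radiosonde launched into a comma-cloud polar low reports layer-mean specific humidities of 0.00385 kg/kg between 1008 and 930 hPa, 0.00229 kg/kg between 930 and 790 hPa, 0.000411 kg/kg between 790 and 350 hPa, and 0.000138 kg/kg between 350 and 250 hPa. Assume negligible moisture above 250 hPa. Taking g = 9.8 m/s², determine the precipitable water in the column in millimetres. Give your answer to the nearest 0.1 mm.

PW ≈ 8.3 mm

Precipitable water is the column-integrated vapour mass per unit area: PW = (1/g) Σ q̄ Δp, with q in kg/kg and Δp in Pa (1 kg/m² of water = 1 mm).
Layer 1008–930 hPa: Δp = 78 hPa = 7800 Pa, q̄ = 0.00385 kg/kg → 0.00385 × 7800 / 9.8 = 3.06 mm
Layer 930–790 hPa: Δp = 140 hPa = 14000 Pa, q̄ = 0.00229 kg/kg → 0.00229 × 14000 / 9.8 = 3.27 mm
Layer 790–350 hPa: Δp = 440 hPa = 44000 Pa, q̄ = 0.000411 kg/kg → 0.000411 × 44000 / 9.8 = 1.85 mm
Layer 350–250 hPa: Δp = 100 hPa = 10000 Pa, q̄ = 0.000138 kg/kg → 0.000138 × 10000 / 9.8 = 0.14 mm
PW = 3.06 + 3.27 + 1.85 + 0.14 = 8.32 ≈ 8.3 mm.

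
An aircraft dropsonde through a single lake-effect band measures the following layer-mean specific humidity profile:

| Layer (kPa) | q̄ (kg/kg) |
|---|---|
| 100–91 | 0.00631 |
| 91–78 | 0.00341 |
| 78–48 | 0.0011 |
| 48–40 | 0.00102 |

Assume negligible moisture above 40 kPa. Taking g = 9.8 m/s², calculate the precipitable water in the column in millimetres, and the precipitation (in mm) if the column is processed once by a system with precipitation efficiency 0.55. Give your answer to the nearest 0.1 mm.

PW ≈ 14.5 mm; precipitation ≈ 8.0 mm

Precipitable water is the column-integrated vapour mass per unit area: PW = (1/g) Σ q̄ Δp, with q in kg/kg and Δp in Pa (1 kg/m² of water = 1 mm).
Layer 100–91 kPa: Δp = 90 hPa = 9000 Pa, q̄ = 0.00631 kg/kg → 0.00631 × 9000 / 9.8 = 5.79 mm
Layer 91–78 kPa: Δp = 130 hPa = 13000 Pa, q̄ = 0.00341 kg/kg → 0.00341 × 13000 / 9.8 = 4.52 mm
Layer 78–48 kPa: Δp = 300 hPa = 30000 Pa, q̄ = 0.0011 kg/kg → 0.0011 × 30000 / 9.8 = 3.37 mm
Layer 48–40 kPa: Δp = 80 hPa = 8000 Pa, q̄ = 0.00102 kg/kg → 0.00102 × 8000 / 9.8 = 0.83 mm
PW = 5.79 + 4.52 + 3.37 + 0.83 = 14.51 ≈ 14.5 mm.
Precipitation = ε × PW = 0.55 × 14.5 = 8.0 mm.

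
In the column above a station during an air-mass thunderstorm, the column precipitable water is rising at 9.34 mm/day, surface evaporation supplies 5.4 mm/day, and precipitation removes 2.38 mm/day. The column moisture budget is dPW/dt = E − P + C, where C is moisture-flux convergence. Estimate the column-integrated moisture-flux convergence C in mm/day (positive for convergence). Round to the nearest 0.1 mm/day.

C ≈ 6.3 mm/day

dPW/dt = +9.34 mm/day.
C = dPW/dt − E + P = (+9.34) − 5.4 + 2.38 = 6.3 mm/day.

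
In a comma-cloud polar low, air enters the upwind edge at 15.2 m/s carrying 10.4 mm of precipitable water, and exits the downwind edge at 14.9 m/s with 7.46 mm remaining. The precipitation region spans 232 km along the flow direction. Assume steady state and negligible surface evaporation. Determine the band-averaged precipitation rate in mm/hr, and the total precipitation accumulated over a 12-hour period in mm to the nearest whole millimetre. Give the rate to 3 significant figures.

Column moisture flux per unit crosswind length is F = V × PW.
Inflow: F_in = 15.2 × 10.4 = 158.08 mm·m/s
Outflow: F_out = 14.9 × 7.46 = 111.154 mm·m/s
Steady-state rate R = (F_in − F_out)/L = (158.08 − 111.154) / 232000 m = 2.023e-04 mm/s.
R = 2.023e-04 × 3600 = 0.728 mm/hr.
Over 12 h: total = 0.728 × 12 = 8.736 ≈ 9 mm.

R ≈ 0.728 mm/hr; total ≈ 9 mm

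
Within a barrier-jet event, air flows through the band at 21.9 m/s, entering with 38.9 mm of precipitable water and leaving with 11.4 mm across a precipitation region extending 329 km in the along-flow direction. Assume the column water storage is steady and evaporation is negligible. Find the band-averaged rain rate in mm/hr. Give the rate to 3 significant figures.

Column moisture flux per unit crosswind length is F = V × PW.
Inflow: F_in = 21.9 × 38.9 = 851.91 mm·m/s
Outflow: F_out = 21.9 × 11.4 = 249.66 mm·m/s
Steady-state rate R = (F_in − F_out)/L = (851.91 − 249.66) / 329000 m = 1.831e-03 mm/s.
R = 1.831e-03 × 3600 = 6.59 mm/hr.

R ≈ 6.59 mm/hr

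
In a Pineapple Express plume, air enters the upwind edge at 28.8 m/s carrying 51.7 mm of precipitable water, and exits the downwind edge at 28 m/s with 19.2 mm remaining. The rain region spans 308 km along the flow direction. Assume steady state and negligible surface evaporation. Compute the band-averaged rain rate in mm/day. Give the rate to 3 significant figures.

Column moisture flux per unit crosswind length is F = V × PW.
Inflow: F_in = 28.8 × 51.7 = 1488.96 mm·m/s
Outflow: F_out = 28 × 19.2 = 537.6 mm·m/s
Steady-state rate R = (F_in − F_out)/L = (1488.96 − 537.6) / 308000 m = 3.089e-03 mm/s.
R = 3.089e-03 × 3600 × 24 = 267 mm/day.

R ≈ 267 mm/day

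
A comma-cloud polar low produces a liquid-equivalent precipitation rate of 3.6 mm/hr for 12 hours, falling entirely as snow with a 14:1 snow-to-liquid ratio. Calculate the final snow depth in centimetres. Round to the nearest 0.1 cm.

Liquid-equivalent depth = 3.6 × 12 = 43.2 mm.
Snow depth = 43.2 mm × 14 = 604.8 mm = 60.5 cm.

snow depth ≈ 60.5 cm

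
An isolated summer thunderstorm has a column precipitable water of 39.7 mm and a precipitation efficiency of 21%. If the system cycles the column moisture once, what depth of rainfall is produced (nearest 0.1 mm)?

Rainfall = ε × PW = 0.21 × 39.7 = 8.3 mm.

rainfall ≈ 8.3 mm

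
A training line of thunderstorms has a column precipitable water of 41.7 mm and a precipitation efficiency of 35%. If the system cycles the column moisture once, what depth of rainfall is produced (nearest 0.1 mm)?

rainfall ≈ 14.6 mm

Rainfall = ε × PW = 0.35 × 41.7 = 14.6 mm.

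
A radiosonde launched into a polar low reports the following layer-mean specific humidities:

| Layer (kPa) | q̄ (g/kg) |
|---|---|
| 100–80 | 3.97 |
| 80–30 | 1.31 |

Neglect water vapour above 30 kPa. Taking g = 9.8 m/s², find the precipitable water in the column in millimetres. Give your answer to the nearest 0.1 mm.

Precipitable water is the column-integrated vapour mass per unit area: PW = (1/g) Σ q̄ Δp, with q in kg/kg and Δp in Pa (1 kg/m² of water = 1 mm).
Layer 100–80 kPa: Δp = 200 hPa = 20000 Pa, q̄ = 0.00397 kg/kg → 0.00397 × 20000 / 9.8 = 8.10 mm
Layer 80–30 kPa: Δp = 500 hPa = 50000 Pa, q̄ = 0.00131 kg/kg → 0.00131 × 50000 / 9.8 = 6.68 mm
PW = 8.10 + 6.68 = 14.78 ≈ 14.8 mm.

PW ≈ 14.8 mm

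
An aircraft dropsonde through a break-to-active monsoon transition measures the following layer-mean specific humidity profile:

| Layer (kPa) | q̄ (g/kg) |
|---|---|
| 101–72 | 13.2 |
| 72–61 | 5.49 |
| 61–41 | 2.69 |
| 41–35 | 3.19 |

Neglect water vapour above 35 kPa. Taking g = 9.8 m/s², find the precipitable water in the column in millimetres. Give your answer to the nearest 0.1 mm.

Precipitable water is the column-integrated vapour mass per unit area: PW = (1/g) Σ q̄ Δp, with q in kg/kg and Δp in Pa (1 kg/m² of water = 1 mm).
Layer 101–72 kPa: Δp = 290 hPa = 29000 Pa, q̄ = 0.0132 kg/kg → 0.0132 × 29000 / 9.8 = 39.06 mm
Layer 72–61 kPa: Δp = 110 hPa = 11000 Pa, q̄ = 0.00549 kg/kg → 0.00549 × 11000 / 9.8 = 6.16 mm
Layer 61–41 kPa: Δp = 200 hPa = 20000 Pa, q̄ = 0.00269 kg/kg → 0.00269 × 20000 / 9.8 = 5.49 mm
Layer 41–35 kPa: Δp = 60 hPa = 6000 Pa, q̄ = 0.00319 kg/kg → 0.00319 × 6000 / 9.8 = 1.95 mm
PW = 39.06 + 6.16 + 5.49 + 1.95 = 52.66 ≈ 52.7 mm.

PW ≈ 52.7 mm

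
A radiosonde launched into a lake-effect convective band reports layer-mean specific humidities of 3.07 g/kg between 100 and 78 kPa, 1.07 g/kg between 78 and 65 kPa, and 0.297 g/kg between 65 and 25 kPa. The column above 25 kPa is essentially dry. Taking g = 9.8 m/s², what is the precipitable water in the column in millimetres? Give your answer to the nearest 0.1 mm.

Precipitable water is the column-integrated vapour mass per unit area: PW = (1/g) Σ q̄ Δp, with q in kg/kg and Δp in Pa (1 kg/m² of water = 1 mm).
Layer 100–78 kPa: Δp = 220 hPa = 22000 Pa, q̄ = 0.00307 kg/kg → 0.00307 × 22000 / 9.8 = 6.89 mm
Layer 78–65 kPa: Δp = 130 hPa = 13000 Pa, q̄ = 0.00107 kg/kg → 0.00107 × 13000 / 9.8 = 1.42 mm
Layer 65–25 kPa: Δp = 400 hPa = 40000 Pa, q̄ = 0.000297 kg/kg → 0.000297 × 40000 / 9.8 = 1.21 mm
PW = 6.89 + 1.42 + 1.21 = 9.52 ≈ 9.5 mm.

PW ≈ 9.5 mm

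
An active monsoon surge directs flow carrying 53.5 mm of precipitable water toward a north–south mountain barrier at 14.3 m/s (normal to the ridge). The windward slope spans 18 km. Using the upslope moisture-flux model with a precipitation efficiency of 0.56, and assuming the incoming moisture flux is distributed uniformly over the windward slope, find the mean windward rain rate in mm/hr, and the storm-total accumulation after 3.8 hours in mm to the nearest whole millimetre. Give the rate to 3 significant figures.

R ≈ 85.7 mm/hr; total ≈ 326 mm

Incoming column moisture flux per unit ridge length: F = V × PW = 14.3 × 53.5 = 765.05 mm·m/s.
Spread over the 18 km slope with efficiency ε = 0.56: R = ε·F/W = 0.56 × 765.05 / 18000 m = 2.380e-02 mm/s.
R = 2.380e-02 × 3600 = 85.7 mm/hr.
Over 3.8 h: total = 85.7 × 3.8 = 325.66 ≈ 326 mm.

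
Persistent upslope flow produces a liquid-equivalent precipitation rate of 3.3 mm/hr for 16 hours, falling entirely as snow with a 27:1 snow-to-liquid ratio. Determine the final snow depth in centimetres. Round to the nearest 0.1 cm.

Liquid-equivalent depth = 3.3 × 16 = 52.8 mm.
Snow depth = 52.8 mm × 27 = 1425.6 mm = 142.6 cm.

snow depth ≈ 142.6 cm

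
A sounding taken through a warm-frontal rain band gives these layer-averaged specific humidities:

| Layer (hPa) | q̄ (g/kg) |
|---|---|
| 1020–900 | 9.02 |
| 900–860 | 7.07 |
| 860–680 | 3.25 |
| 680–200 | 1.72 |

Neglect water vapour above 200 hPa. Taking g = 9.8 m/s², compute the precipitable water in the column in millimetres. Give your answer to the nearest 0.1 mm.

PW ≈ 28.3 mm

Precipitable water is the column-integrated vapour mass per unit area: PW = (1/g) Σ q̄ Δp, with q in kg/kg and Δp in Pa (1 kg/m² of water = 1 mm).
Layer 1020–900 hPa: Δp = 120 hPa = 12000 Pa, q̄ = 0.00902 kg/kg → 0.00902 × 12000 / 9.8 = 11.04 mm
Layer 900–860 hPa: Δp = 40 hPa = 4000 Pa, q̄ = 0.00707 kg/kg → 0.00707 × 4000 / 9.8 = 2.89 mm
Layer 860–680 hPa: Δp = 180 hPa = 18000 Pa, q̄ = 0.00325 kg/kg → 0.00325 × 18000 / 9.8 = 5.97 mm
Layer 680–200 hPa: Δp = 480 hPa = 48000 Pa, q̄ = 0.00172 kg/kg → 0.00172 × 48000 / 9.8 = 8.42 mm
PW = 11.04 + 2.89 + 5.97 + 8.42 = 28.32 ≈ 28.3 mm.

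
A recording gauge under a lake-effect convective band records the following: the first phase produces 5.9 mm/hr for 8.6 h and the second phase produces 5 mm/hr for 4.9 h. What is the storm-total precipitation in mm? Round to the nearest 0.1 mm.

total ≈ 75.2 mm

Total = Σ Rᵢ Δtᵢ = 5.9 × 8.6 + 5 × 4.9
      = 50.74 + 24.5 = 75.2 mm.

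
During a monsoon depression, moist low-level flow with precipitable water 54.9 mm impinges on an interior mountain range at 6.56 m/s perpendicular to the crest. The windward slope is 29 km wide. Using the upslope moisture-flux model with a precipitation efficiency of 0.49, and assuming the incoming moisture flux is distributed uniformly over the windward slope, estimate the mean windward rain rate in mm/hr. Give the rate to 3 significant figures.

R ≈ 21.9 mm/hr

Incoming column moisture flux per unit ridge length: F = V × PW = 6.56 × 54.9 = 360.144 mm·m/s.
Spread over the 29 km slope with efficiency ε = 0.49: R = ε·F/W = 0.49 × 360.144 / 29000 m = 6.085e-03 mm/s.
R = 6.085e-03 × 3600 = 21.9 mm/hr.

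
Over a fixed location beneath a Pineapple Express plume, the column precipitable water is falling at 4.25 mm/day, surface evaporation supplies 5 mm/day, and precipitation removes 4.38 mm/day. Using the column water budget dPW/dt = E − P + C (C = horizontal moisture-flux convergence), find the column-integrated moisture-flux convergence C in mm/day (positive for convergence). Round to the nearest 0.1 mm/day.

C ≈ -4.9 mm/day

dPW/dt = -4.25 mm/day.
C = dPW/dt − E + P = (-4.25) − 5 + 4.38 = -4.9 mm/day.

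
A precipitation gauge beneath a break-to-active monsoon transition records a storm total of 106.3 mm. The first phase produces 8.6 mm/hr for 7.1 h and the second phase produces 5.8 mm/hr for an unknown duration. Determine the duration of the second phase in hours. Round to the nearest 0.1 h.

duration ≈ 7.8 h

Known phases: 8.6 × 7.1 = 61.06 mm.
Remaining depth = 106.3 − 61.06 = 45.24 mm.
Duration = 45.24 / 5.8 = 7.8 h.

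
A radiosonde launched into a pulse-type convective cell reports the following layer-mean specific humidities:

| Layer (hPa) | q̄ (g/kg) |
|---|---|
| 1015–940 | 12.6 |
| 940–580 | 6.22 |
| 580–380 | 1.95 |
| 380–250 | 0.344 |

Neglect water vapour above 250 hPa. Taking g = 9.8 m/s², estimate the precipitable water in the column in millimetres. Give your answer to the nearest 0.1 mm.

PW ≈ 36.9 mm

Precipitable water is the column-integrated vapour mass per unit area: PW = (1/g) Σ q̄ Δp, with q in kg/kg and Δp in Pa (1 kg/m² of water = 1 mm).
Layer 1015–940 hPa: Δp = 75 hPa = 7500 Pa, q̄ = 0.0126 kg/kg → 0.0126 × 7500 / 9.8 = 9.64 mm
Layer 940–580 hPa: Δp = 360 hPa = 36000 Pa, q̄ = 0.00622 kg/kg → 0.00622 × 36000 / 9.8 = 22.85 mm
Layer 580–380 hPa: Δp = 200 hPa = 20000 Pa, q̄ = 0.00195 kg/kg → 0.00195 × 20000 / 9.8 = 3.98 mm
Layer 380–250 hPa: Δp = 130 hPa = 13000 Pa, q̄ = 0.000344 kg/kg → 0.000344 × 13000 / 9.8 = 0.46 mm
PW = 9.64 + 22.85 + 3.98 + 0.46 = 36.93 ≈ 36.9 mm.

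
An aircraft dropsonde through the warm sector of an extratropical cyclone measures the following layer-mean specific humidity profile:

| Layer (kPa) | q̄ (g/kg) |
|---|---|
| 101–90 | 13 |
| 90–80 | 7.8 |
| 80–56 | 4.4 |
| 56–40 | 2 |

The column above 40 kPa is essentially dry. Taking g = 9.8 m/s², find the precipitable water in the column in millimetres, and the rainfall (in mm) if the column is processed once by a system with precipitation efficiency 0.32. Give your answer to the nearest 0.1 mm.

Precipitable water is the column-integrated vapour mass per unit area: PW = (1/g) Σ q̄ Δp, with q in kg/kg and Δp in Pa (1 kg/m² of water = 1 mm).
Layer 101–90 kPa: Δp = 110 hPa = 11000 Pa, q̄ = 0.013 kg/kg → 0.013 × 11000 / 9.8 = 14.59 mm
Layer 90–80 kPa: Δp = 100 hPa = 10000 Pa, q̄ = 0.0078 kg/kg → 0.0078 × 10000 / 9.8 = 7.96 mm
Layer 80–56 kPa: Δp = 240 hPa = 24000 Pa, q̄ = 0.0044 kg/kg → 0.0044 × 24000 / 9.8 = 10.78 mm
Layer 56–40 kPa: Δp = 160 hPa = 16000 Pa, q̄ = 0.002 kg/kg → 0.002 × 16000 / 9.8 = 3.27 mm
PW = 14.59 + 7.96 + 10.78 + 3.27 = 36.60 ≈ 36.6 mm.
Rainfall = ε × PW = 0.32 × 36.6 = 11.7 mm.

PW ≈ 36.6 mm; rainfall ≈ 11.7 mm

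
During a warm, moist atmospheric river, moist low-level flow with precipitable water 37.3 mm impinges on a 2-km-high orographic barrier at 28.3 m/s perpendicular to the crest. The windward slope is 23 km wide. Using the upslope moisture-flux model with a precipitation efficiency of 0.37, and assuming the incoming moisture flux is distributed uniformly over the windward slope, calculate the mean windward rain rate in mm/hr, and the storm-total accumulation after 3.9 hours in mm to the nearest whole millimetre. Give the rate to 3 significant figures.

Incoming column moisture flux per unit ridge length: F = V × PW = 28.3 × 37.3 = 1055.59 mm·m/s.
Spread over the 23 km slope with efficiency ε = 0.37: R = ε·F/W = 0.37 × 1055.59 / 23000 m = 1.698e-02 mm/s.
R = 1.698e-02 × 3600 = 61.1 mm/hr.
Over 3.9 h: total = 61.1 × 3.9 = 238.29 ≈ 238 mm.

R ≈ 61.1 mm/hr; total ≈ 238 mm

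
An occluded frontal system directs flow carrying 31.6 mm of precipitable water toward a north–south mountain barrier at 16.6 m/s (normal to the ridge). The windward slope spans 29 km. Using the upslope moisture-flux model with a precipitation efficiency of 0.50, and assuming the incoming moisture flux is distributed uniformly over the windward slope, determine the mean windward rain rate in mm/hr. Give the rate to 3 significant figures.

R ≈ 32.6 mm/hr

Incoming column moisture flux per unit ridge length: F = V × PW = 16.6 × 31.6 = 524.56 mm·m/s.
Spread over the 29 km slope with efficiency ε = 0.50: R = ε·F/W = 0.50 × 524.56 / 29000 m = 9.044e-03 mm/s.
R = 9.044e-03 × 3600 = 32.6 mm/hr.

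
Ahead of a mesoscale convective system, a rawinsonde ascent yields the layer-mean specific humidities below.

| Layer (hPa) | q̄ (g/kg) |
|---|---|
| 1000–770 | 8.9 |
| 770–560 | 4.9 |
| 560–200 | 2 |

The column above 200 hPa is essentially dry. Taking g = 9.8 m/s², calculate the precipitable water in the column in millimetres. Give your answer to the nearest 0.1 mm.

Precipitable water is the column-integrated vapour mass per unit area: PW = (1/g) Σ q̄ Δp, with q in kg/kg and Δp in Pa (1 kg/m² of water = 1 mm).
Layer 1000–770 hPa: Δp = 230 hPa = 23000 Pa, q̄ = 0.0089 kg/kg → 0.0089 × 23000 / 9.8 = 20.89 mm
Layer 770–560 hPa: Δp = 210 hPa = 21000 Pa, q̄ = 0.0049 kg/kg → 0.0049 × 21000 / 9.8 = 10.50 mm
Layer 560–200 hPa: Δp = 360 hPa = 36000 Pa, q̄ = 0.002 kg/kg → 0.002 × 36000 / 9.8 = 7.35 mm
PW = 20.89 + 10.50 + 7.35 = 38.74 ≈ 38.7 mm.

PW ≈ 38.7 mm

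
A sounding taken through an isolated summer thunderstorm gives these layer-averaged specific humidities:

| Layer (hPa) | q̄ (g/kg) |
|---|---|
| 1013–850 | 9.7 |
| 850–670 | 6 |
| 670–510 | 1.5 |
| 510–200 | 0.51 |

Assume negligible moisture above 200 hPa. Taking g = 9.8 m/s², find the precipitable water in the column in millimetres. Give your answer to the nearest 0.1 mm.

Precipitable water is the column-integrated vapour mass per unit area: PW = (1/g) Σ q̄ Δp, with q in kg/kg and Δp in Pa (1 kg/m² of water = 1 mm).
Layer 1013–850 hPa: Δp = 163 hPa = 16300 Pa, q̄ = 0.0097 kg/kg → 0.0097 × 16300 / 9.8 = 16.13 mm
Layer 850–670 hPa: Δp = 180 hPa = 18000 Pa, q̄ = 0.006 kg/kg → 0.006 × 18000 / 9.8 = 11.02 mm
Layer 670–510 hPa: Δp = 160 hPa = 16000 Pa, q̄ = 0.0015 kg/kg → 0.0015 × 16000 / 9.8 = 2.45 mm
Layer 510–200 hPa: Δp = 310 hPa = 31000 Pa, q̄ = 0.00051 kg/kg → 0.00051 × 31000 / 9.8 = 1.61 mm
PW = 16.13 + 11.02 + 2.45 + 1.61 = 31.21 ≈ 31.2 mm.

PW ≈ 31.2 mm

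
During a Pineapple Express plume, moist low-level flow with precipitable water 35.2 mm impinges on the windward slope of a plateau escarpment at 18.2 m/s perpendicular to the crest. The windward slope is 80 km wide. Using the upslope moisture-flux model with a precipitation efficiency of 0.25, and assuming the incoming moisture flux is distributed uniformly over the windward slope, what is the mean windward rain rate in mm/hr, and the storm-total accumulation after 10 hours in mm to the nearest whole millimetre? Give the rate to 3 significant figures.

R ≈ 7.21 mm/hr; total ≈ 72 mm

Incoming column moisture flux per unit ridge length: F = V × PW = 18.2 × 35.2 = 640.64 mm·m/s.
Spread over the 80 km slope with efficiency ε = 0.25: R = ε·F/W = 0.25 × 640.64 / 80000 m = 2.002e-03 mm/s.
R = 2.002e-03 × 3600 = 7.21 mm/hr.
Over 10 h: total = 7.21 × 10 = 72.1 ≈ 72 mm.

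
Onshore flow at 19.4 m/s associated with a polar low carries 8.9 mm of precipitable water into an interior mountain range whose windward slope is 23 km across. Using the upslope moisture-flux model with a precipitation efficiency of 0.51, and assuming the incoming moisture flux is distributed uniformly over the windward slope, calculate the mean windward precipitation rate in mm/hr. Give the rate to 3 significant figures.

Incoming column moisture flux per unit ridge length: F = V × PW = 19.4 × 8.9 = 172.66 mm·m/s.
Spread over the 23 km slope with efficiency ε = 0.51: R = ε·F/W = 0.51 × 172.66 / 23000 m = 3.829e-03 mm/s.
R = 3.829e-03 × 3600 = 13.8 mm/hr.

R ≈ 13.8 mm/hr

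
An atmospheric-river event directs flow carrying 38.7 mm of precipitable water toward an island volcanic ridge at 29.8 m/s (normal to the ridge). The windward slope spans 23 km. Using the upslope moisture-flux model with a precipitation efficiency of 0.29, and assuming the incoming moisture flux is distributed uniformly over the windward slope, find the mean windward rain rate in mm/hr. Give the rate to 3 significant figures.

Incoming column moisture flux per unit ridge length: F = V × PW = 29.8 × 38.7 = 1153.26 mm·m/s.
Spread over the 23 km slope with efficiency ε = 0.29: R = ε·F/W = 0.29 × 1153.26 / 23000 m = 1.454e-02 mm/s.
R = 1.454e-02 × 3600 = 52.3 mm/hr.

R ≈ 52.3 mm/hr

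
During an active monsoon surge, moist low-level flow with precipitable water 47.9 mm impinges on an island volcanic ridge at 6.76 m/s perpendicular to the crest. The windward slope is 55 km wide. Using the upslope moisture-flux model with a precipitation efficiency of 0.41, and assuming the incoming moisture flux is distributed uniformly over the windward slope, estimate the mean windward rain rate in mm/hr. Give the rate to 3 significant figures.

R ≈ 8.69 mm/hr

Incoming column moisture flux per unit ridge length: F = V × PW = 6.76 × 47.9 = 323.804 mm·m/s.
Spread over the 55 km slope with efficiency ε = 0.41: R = ε·F/W = 0.41 × 323.804 / 55000 m = 2.414e-03 mm/s.
R = 2.414e-03 × 3600 = 8.69 mm/hr.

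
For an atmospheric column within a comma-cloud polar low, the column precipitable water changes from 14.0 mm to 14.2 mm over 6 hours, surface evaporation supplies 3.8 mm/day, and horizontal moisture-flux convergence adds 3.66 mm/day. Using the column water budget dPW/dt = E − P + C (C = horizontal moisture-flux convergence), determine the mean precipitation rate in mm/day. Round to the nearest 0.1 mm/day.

P ≈ 6.7 mm/day

dPW/dt = (14.2 − 14.0) mm / (6/24 day) = +0.800 mm/day.
P = E + C − dPW/dt = 3.8 + (3.66) − (+0.800) = 6.7 mm/day.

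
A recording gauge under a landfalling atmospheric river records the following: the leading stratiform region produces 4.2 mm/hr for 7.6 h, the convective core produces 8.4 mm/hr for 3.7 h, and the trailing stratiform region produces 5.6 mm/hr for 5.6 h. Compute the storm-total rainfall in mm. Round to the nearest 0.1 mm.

Total = Σ Rᵢ Δtᵢ = 4.2 × 7.6 + 8.4 × 3.7 + 5.6 × 5.6
      = 31.92 + 31.08 + 31.36 = 94.4 mm.

total ≈ 94.4 mm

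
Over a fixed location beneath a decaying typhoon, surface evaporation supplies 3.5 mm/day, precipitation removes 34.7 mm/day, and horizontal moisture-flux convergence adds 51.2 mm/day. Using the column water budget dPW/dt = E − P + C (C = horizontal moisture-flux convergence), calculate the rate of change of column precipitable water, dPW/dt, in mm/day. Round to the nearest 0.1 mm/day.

dPW/dt ≈ 20.0 mm/day

dPW/dt = E − P + C = 3.5 − 34.7 + (51.2) = 20.0 mm/day.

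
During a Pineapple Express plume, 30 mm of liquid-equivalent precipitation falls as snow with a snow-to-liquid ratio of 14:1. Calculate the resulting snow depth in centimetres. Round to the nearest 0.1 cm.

Snow depth = liquid × ratio = 30 mm × 14 = 420 mm = 42.0 cm.

snow depth ≈ 42.0 cm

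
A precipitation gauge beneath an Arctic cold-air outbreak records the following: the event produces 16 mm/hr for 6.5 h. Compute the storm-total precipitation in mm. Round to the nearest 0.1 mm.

total ≈ 104.0 mm

Total = Σ Rᵢ Δtᵢ = 16 × 6.5
      = 104 = 104.0 mm.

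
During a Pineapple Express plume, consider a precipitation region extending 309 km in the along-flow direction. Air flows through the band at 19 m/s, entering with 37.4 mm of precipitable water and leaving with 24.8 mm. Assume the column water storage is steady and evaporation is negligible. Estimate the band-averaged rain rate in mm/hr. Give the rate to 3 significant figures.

R ≈ 2.79 mm/hr

Column moisture flux per unit crosswind length is F = V × PW.
Inflow: F_in = 19 × 37.4 = 710.6 mm·m/s
Outflow: F_out = 19 × 24.8 = 471.2 mm·m/s
Steady-state rate R = (F_in − F_out)/L = (710.6 − 471.2) / 309000 m = 7.748e-04 mm/s.
R = 7.748e-04 × 3600 = 2.79 mm/hr.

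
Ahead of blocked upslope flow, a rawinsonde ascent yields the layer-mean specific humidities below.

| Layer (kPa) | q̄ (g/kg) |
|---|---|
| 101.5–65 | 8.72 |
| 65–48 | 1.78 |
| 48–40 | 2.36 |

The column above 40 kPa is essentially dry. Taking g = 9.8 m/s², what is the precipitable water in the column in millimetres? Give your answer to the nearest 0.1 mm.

Precipitable water is the column-integrated vapour mass per unit area: PW = (1/g) Σ q̄ Δp, with q in kg/kg and Δp in Pa (1 kg/m² of water = 1 mm).
Layer 101.5–65 kPa: Δp = 365 hPa = 36500 Pa, q̄ = 0.00872 kg/kg → 0.00872 × 36500 / 9.8 = 32.48 mm
Layer 65–48 kPa: Δp = 170 hPa = 17000 Pa, q̄ = 0.00178 kg/kg → 0.00178 × 17000 / 9.8 = 3.09 mm
Layer 48–40 kPa: Δp = 80 hPa = 8000 Pa, q̄ = 0.00236 kg/kg → 0.00236 × 8000 / 9.8 = 1.93 mm
PW = 32.48 + 3.09 + 1.93 = 37.50 ≈ 37.5 mm.

PW ≈ 37.5 mm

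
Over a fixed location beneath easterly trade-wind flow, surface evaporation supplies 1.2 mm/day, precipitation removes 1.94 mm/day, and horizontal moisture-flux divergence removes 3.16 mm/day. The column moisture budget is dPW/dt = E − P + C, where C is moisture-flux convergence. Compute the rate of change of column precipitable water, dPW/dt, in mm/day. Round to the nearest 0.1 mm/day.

dPW/dt ≈ -3.9 mm/day

dPW/dt = E − P + C = 1.2 − 1.94 + (-3.16) = -3.9 mm/day.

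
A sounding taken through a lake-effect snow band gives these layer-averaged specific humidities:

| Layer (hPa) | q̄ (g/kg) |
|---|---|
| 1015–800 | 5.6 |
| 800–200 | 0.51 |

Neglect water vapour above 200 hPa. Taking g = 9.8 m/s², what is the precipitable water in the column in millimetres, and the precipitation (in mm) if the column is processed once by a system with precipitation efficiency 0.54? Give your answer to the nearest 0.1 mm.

Precipitable water is the column-integrated vapour mass per unit area: PW = (1/g) Σ q̄ Δp, with q in kg/kg and Δp in Pa (1 kg/m² of water = 1 mm).
Layer 1015–800 hPa: Δp = 215 hPa = 21500 Pa, q̄ = 0.0056 kg/kg → 0.0056 × 21500 / 9.8 = 12.29 mm
Layer 800–200 hPa: Δp = 600 hPa = 60000 Pa, q̄ = 0.00051 kg/kg → 0.00051 × 60000 / 9.8 = 3.12 mm
PW = 12.29 + 3.12 = 15.41 ≈ 15.4 mm.
Precipitation = ε × PW = 0.54 × 15.4 = 8.3 mm.

PW ≈ 15.4 mm; precipitation ≈ 8.3 mm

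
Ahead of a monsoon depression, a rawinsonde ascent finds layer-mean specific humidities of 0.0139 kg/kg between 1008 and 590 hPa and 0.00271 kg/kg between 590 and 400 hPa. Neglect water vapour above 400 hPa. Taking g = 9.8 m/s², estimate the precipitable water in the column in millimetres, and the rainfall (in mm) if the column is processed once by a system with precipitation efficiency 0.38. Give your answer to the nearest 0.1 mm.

PW ≈ 64.5 mm; rainfall ≈ 24.5 mm

Precipitable water is the column-integrated vapour mass per unit area: PW = (1/g) Σ q̄ Δp, with q in kg/kg and Δp in Pa (1 kg/m² of water = 1 mm).
Layer 1008–590 hPa: Δp = 418 hPa = 41800 Pa, q̄ = 0.0139 kg/kg → 0.0139 × 41800 / 9.8 = 59.29 mm
Layer 590–400 hPa: Δp = 190 hPa = 19000 Pa, q̄ = 0.00271 kg/kg → 0.00271 × 19000 / 9.8 = 5.25 mm
PW = 59.29 + 5.25 = 64.54 ≈ 64.5 mm.
Rainfall = ε × PW = 0.38 × 64.5 = 24.5 mm.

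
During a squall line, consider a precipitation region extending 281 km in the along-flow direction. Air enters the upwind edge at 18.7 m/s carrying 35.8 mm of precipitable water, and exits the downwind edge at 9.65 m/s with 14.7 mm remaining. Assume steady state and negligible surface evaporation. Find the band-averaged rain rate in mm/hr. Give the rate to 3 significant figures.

Column moisture flux per unit crosswind length is F = V × PW.
Inflow: F_in = 18.7 × 35.8 = 669.46 mm·m/s
Outflow: F_out = 9.65 × 14.7 = 141.855 mm·m/s
Steady-state rate R = (F_in − F_out)/L = (669.46 − 141.855) / 281000 m = 1.878e-03 mm/s.
R = 1.878e-03 × 3600 = 6.76 mm/hr.

R ≈ 6.76 mm/hr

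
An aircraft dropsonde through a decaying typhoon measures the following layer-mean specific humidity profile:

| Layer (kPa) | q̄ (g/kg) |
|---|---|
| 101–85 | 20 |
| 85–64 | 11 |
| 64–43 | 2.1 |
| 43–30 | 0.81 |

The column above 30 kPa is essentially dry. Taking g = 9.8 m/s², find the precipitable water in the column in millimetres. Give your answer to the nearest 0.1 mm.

PW ≈ 61.8 mm

Precipitable water is the column-integrated vapour mass per unit area: PW = (1/g) Σ q̄ Δp, with q in kg/kg and Δp in Pa (1 kg/m² of water = 1 mm).
Layer 101–85 kPa: Δp = 160 hPa = 16000 Pa, q̄ = 0.02 kg/kg → 0.02 × 16000 / 9.8 = 32.65 mm
Layer 85–64 kPa: Δp = 210 hPa = 21000 Pa, q̄ = 0.011 kg/kg → 0.011 × 21000 / 9.8 = 23.57 mm
Layer 64–43 kPa: Δp = 210 hPa = 21000 Pa, q̄ = 0.0021 kg/kg → 0.0021 × 21000 / 9.8 = 4.50 mm
Layer 43–30 kPa: Δp = 130 hPa = 13000 Pa, q̄ = 0.00081 kg/kg → 0.00081 × 13000 / 9.8 = 1.07 mm
PW = 32.65 + 23.57 + 4.50 + 1.07 = 61.79 ≈ 61.8 mm.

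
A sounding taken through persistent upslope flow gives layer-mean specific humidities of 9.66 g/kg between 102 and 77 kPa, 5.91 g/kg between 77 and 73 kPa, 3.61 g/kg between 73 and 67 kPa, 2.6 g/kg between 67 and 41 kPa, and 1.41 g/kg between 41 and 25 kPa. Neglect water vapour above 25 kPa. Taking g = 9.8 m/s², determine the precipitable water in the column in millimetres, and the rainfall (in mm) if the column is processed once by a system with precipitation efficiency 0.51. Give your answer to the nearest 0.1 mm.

PW ≈ 38.5 mm; rainfall ≈ 19.6 mm

Precipitable water is the column-integrated vapour mass per unit area: PW = (1/g) Σ q̄ Δp, with q in kg/kg and Δp in Pa (1 kg/m² of water = 1 mm).
Layer 102–77 kPa: Δp = 250 hPa = 25000 Pa, q̄ = 0.00966 kg/kg → 0.00966 × 25000 / 9.8 = 24.64 mm
Layer 77–73 kPa: Δp = 40 hPa = 4000 Pa, q̄ = 0.00591 kg/kg → 0.00591 × 4000 / 9.8 = 2.41 mm
Layer 73–67 kPa: Δp = 60 hPa = 6000 Pa, q̄ = 0.00361 kg/kg → 0.00361 × 6000 / 9.8 = 2.21 mm
Layer 67–41 kPa: Δp = 260 hPa = 26000 Pa, q̄ = 0.0026 kg/kg → 0.0026 × 26000 / 9.8 = 6.90 mm
Layer 41–25 kPa: Δp = 160 hPa = 16000 Pa, q̄ = 0.00141 kg/kg → 0.00141 × 16000 / 9.8 = 2.30 mm
PW = 24.64 + 2.41 + 2.21 + 6.90 + 2.30 = 38.46 ≈ 38.5 mm.
Rainfall = ε × PW = 0.51 × 38.5 = 19.6 mm.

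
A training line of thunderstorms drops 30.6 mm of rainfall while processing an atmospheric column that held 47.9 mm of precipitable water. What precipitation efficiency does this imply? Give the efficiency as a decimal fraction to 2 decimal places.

ε = rainfall / PW = 30.6 / 47.9 = 0.64.

ε ≈ 0.64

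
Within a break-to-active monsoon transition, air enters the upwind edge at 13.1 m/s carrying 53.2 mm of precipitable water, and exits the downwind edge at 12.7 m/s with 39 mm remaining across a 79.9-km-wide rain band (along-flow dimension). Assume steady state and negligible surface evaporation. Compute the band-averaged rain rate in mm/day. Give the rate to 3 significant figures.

R ≈ 218 mm/day

Column moisture flux per unit crosswind length is F = V × PW.
Inflow: F_in = 13.1 × 53.2 = 696.92 mm·m/s
Outflow: F_out = 12.7 × 39 = 495.3 mm·m/s
Steady-state rate R = (F_in − F_out)/L = (696.92 − 495.3) / 79900 m = 2.523e-03 mm/s.
R = 2.523e-03 × 3600 × 24 = 218 mm/day.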